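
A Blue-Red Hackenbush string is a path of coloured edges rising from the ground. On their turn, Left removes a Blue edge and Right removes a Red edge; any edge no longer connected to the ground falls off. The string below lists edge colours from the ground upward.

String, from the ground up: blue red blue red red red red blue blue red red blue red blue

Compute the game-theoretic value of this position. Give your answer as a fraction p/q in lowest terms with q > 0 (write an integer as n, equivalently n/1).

step 1: add blue to get b; options L={ 0 } R={ ∅ } — 1
step 2: add red to get br; options L={ 0 } R={ 1 } — 1/2
step 3: add blue to get brb; options L={ 0; 1/2 } R={ 1 } — 3/4
step 4: add red to get brbr; options L={ 0; 1/2 } R={ 3/4; 1 } — 5/8
step 5: add red to get brbrr; options L={ 0; 1/2 } R={ 5/8; 3/4; 1 } — 9/16
step 6: add red to get brbrrr; options L={ 0; 1/2 } R={ 9/16; 5/8; 3/4; 1 } — 17/32
step 7: add red to get brbrrrr; options L={ 0; 1/2 } R={ 17/32; 9/16; 5/8; 3/4; 1 } — 33/64
step 8: add blue to get brbrrrrb; options L={ 0; 1/2; 33/64 } R={ 17/32; 9/16; 5/8; 3/4; 1 } — 67/128
step 9: add blue to get brbrrrrbb; options L={ 0; 1/2; 33/64; 67/128 } R={ 17/32; 9/16; 5/8; 3/4; 1 } — 135/256
step 10: add red to get brbrrrrbbr; options L={ 0; 1/2; 33/64; 67/128 } R={ 135/256; 17/32; 9/16; 5/8; 3/4; 1 } — 269/512
step 11: add red to get brbrrrrbbrr; options L={ 0; 1/2; 33/64; 67/128 } R={ 269/512; 135/256; 17/32; 9/16; 5/8; 3/4; 1 } — 537/1024
step 12: add blue to get brbrrrrbbrrb; options L={ 0; 1/2; 33/64; 67/128; 537/1024 } R={ 269/512; 135/256; 17/32; 9/16; 5/8; 3/4; 1 } — 1075/2048
step 13: add red to get brbrrrrbbrrbr; options L={ 0; 1/2; 33/64; 67/128; 537/1024 } R={ 1075/2048; 269/512; 135/256; 17/32; 9/16; 5/8; 3/4; 1 } — 2149/4096
step 14: add blue to get brbrrrrbbrrbrb; options L={ 0; 1/2; 33/64; 67/128; 537/1024; 2149/4096 } R={ 1075/2048; 269/512; 135/256; 17/32; 9/16; 5/8; 3/4; 1 } — 4299/8192

4299/8192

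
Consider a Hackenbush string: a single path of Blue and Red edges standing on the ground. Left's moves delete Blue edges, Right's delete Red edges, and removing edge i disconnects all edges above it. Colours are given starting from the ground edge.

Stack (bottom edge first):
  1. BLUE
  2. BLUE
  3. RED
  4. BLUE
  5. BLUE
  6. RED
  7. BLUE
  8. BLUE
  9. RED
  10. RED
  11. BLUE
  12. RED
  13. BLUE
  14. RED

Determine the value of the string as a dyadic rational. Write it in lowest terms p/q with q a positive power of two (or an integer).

7573/4096

g(B) = { 0 | — } gives 1
g(BB) = { 0 1 | — } gives 2
g(BBR) = { 0 1 | 2 } gives 3/2
g(BBRB) = { 0 1 3/2 | 2 } gives 7/4
g(BBRBB) = { 0 1 3/2 7/4 | 2 } gives 15/8
g(BBRBBR) = { 0 1 3/2 7/4 | 15/8 2 } gives 29/16
g(BBRBBRB) = { 0 1 3/2 7/4 29/16 | 15/8 2 } gives 59/32
g(BBRBBRBB) = { 0 1 3/2 7/4 29/16 59/32 | 15/8 2 } gives 119/64
g(BBRBBRBBR) = { 0 1 3/2 7/4 29/16 59/32 | 119/64 15/8 2 } gives 237/128
g(BBRBBRBBRR) = { 0 1 3/2 7/4 29/16 59/32 | 237/128 119/64 15/8 2 } gives 473/256
g(BBRBBRBBRRB) = { 0 1 3/2 7/4 29/16 59/32 473/256 | 237/128 119/64 15/8 2 } gives 947/512
g(BBRBBRBBRRBR) = { 0 1 3/2 7/4 29/16 59/32 473/256 | 947/512 237/128 119/64 15/8 2 } gives 1893/1024
g(BBRBBRBBRRBRB) = { 0 1 3/2 7/4 29/16 59/32 473/256 1893/1024 | 947/512 237/128 119/64 15/8 2 } gives 3787/2048
g(BBRBBRBBRRBRBR) = { 0 1 3/2 7/4 29/16 59/32 473/256 1893/1024 | 3787/2048 947/512 237/128 119/64 15/8 2 } gives 7573/4096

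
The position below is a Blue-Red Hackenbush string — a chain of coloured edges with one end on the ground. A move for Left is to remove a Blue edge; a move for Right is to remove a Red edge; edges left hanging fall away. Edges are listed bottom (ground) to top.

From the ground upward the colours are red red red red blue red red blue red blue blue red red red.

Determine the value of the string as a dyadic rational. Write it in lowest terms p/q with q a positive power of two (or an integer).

step 1: add red to get r; options L={ none } R={ 0 } = -1
step 2: add red to get rr; options L={ none } R={ -1; 0 } = -2
step 3: add red to get rrr; options L={ none } R={ -2; -1; 0 } = -3
step 4: add red to get rrrr; options L={ none } R={ -3; -2; -1; 0 } = -4
step 5: add blue to get rrrrb; options L={ -4 } R={ -3; -2; -1; 0 } = -7/2
step 6: add red to get rrrrbr; options L={ -4 } R={ -7/2; -3; -2; -1; 0 } = -15/4
step 7: add red to get rrrrbrr; options L={ -4 } R={ -15/4; -7/2; -3; -2; -1; 0 } = -31/8
step 8: add blue to get rrrrbrrb; options L={ -4; -31/8 } R={ -15/4; -7/2; -3; -2; -1; 0 } = -61/16
step 9: add red to get rrrrbrrbr; options L={ -4; -31/8 } R={ -61/16; -15/4; -7/2; -3; -2; -1; 0 } = -123/32
step 10: add blue to get rrrrbrrbrb; options L={ -4; -31/8; -123/32 } R={ -61/16; -15/4; -7/2; -3; -2; -1; 0 } = -245/64
step 11: add blue to get rrrrbrrbrbb; options L={ -4; -31/8; -123/32; -245/64 } R={ -61/16; -15/4; -7/2; -3; -2; -1; 0 } = -489/128
step 12: add red to get rrrrbrrbrbbr; options L={ -4; -31/8; -123/32; -245/64 } R={ -489/128; -61/16; -15/4; -7/2; -3; -2; -1; 0 } = -979/256
step 13: add red to get rrrrbrrbrbbrr; options L={ -4; -31/8; -123/32; -245/64 } R={ -979/256; -489/128; -61/16; -15/4; -7/2; -3; -2; -1; 0 } = -1959/512
step 14: add red to get rrrrbrrbrbbrrr; options L={ -4; -31/8; -123/32; -245/64 } R={ -1959/512; -979/256; -489/128; -61/16; -15/4; -7/2; -3; -2; -1; 0 } = -3919/1024

-3919/1024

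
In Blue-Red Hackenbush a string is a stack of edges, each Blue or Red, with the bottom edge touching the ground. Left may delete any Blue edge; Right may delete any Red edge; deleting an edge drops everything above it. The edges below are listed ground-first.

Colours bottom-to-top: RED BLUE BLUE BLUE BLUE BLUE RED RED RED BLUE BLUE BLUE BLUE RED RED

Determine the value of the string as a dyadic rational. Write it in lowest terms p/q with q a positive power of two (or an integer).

G_1 [R]  L=[none]  R=[0]  gives -1
G_2 [RB]  L=[-1]  R=[0]  gives -1/2
G_3 [RBB]  L=[-1 -1/2]  R=[0]  gives -1/4
G_4 [RBBB]  L=[-1 -1/2 -1/4]  R=[0]  gives -1/8
G_5 [RBBBB]  L=[-1 -1/2 -1/4 -1/8]  R=[0]  gives -1/16
G_6 [RBBBBB]  L=[-1 -1/2 -1/4 -1/8 -1/16]  R=[0]  gives -1/32
G_7 [RBBBBBR]  L=[-1 -1/2 -1/4 -1/8 -1/16]  R=[-1/32 0]  gives -3/64
G_8 [RBBBBBRR]  L=[-1 -1/2 -1/4 -1/8 -1/16]  R=[-3/64 -1/32 0]  gives -7/128
G_9 [RBBBBBRRR]  L=[-1 -1/2 -1/4 -1/8 -1/16]  R=[-7/128 -3/64 -1/32 0]  gives -15/256
G_10 [RBBBBBRRRB]  L=[-1 -1/2 -1/4 -1/8 -1/16 -15/256]  R=[-7/128 -3/64 -1/32 0]  gives -29/512
G_11 [RBBBBBRRRBB]  L=[-1 -1/2 -1/4 -1/8 -1/16 -15/256 -29/512]  R=[-7/128 -3/64 -1/32 0]  gives -57/1024
G_12 [RBBBBBRRRBBB]  L=[-1 -1/2 -1/4 -1/8 -1/16 -15/256 -29/512 -57/1024]  R=[-7/128 -3/64 -1/32 0]  gives -113/2048
G_13 [RBBBBBRRRBBBB]  L=[-1 -1/2 -1/4 -1/8 -1/16 -15/256 -29/512 -57/1024 -113/2048]  R=[-7/128 -3/64 -1/32 0]  gives -225/4096
G_14 [RBBBBBRRRBBBBR]  L=[-1 -1/2 -1/4 -1/8 -1/16 -15/256 -29/512 -57/1024 -113/2048]  R=[-225/4096 -7/128 -3/64 -1/32 0]  gives -451/8192
G_15 [RBBBBBRRRBBBBRR]  L=[-1 -1/2 -1/4 -1/8 -1/16 -15/256 -29/512 -57/1024 -113/2048]  R=[-451/8192 -225/4096 -7/128 -3/64 -1/32 0]  gives -903/16384

-903/16384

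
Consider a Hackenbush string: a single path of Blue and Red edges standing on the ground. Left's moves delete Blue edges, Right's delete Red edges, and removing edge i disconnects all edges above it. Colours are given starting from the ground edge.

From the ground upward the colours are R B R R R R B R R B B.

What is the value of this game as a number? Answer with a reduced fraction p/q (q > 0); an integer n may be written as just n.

Recurse on prefixes of the 11-edge string R B R R R R B R R B B:
edge 1 of 11 (R): { ∅ | 0 } -> -1
edge 2 of 11 (B): { -1 | 0 } -> -1/2
edge 3 of 11 (R): { -1 | -1/2,0 } -> -3/4
edge 4 of 11 (R): { -1 | -3/4,-1/2,0 } -> -7/8
edge 5 of 11 (R): { -1 | -7/8,-3/4,-1/2,0 } -> -15/16
edge 6 of 11 (R): { -1 | -15/16,-7/8,-3/4,-1/2,0 } -> -31/32
edge 7 of 11 (B): { -1,-31/32 | -15/16,-7/8,-3/4,-1/2,0 } -> -61/64
edge 8 of 11 (R): { -1,-31/32 | -61/64,-15/16,-7/8,-3/4,-1/2,0 } -> -123/128
edge 9 of 11 (R): { -1,-31/32 | -123/128,-61/64,-15/16,-7/8,-3/4,-1/2,0 } -> -247/256
edge 10 of 11 (B): { -1,-31/32,-247/256 | -123/128,-61/64,-15/16,-7/8,-3/4,-1/2,0 } -> -493/512
edge 11 of 11 (B): { -1,-31/32,-247/256,-493/512 | -123/128,-61/64,-15/16,-7/8,-3/4,-1/2,0 } -> -985/1024

-985/1024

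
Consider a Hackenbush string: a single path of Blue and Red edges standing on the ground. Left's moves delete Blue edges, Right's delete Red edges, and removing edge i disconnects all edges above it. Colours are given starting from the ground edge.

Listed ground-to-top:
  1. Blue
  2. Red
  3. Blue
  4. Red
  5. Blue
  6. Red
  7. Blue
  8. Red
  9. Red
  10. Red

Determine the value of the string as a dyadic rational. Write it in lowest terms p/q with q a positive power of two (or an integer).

337/512

Build g(s[:k]) for k = 1..10, string s = Blue Red Blue Red Blue Red Blue Red Red Red.
g(B) = { 0 | ∅ } — 1
g(BR) = { 0 | 1 } — 1/2
g(BRB) = { 0; 1/2 | 1 } — 3/4
g(BRBR) = { 0; 1/2 | 3/4; 1 } — 5/8
g(BRBRB) = { 0; 1/2; 5/8 | 3/4; 1 } — 11/16
g(BRBRBR) = { 0; 1/2; 5/8 | 11/16; 3/4; 1 } — 21/32
g(BRBRBRB) = { 0; 1/2; 5/8; 21/32 | 11/16; 3/4; 1 } — 43/64
g(BRBRBRBR) = { 0; 1/2; 5/8; 21/32 | 43/64; 11/16; 3/4; 1 } — 85/128
g(BRBRBRBRR) = { 0; 1/2; 5/8; 21/32 | 85/128; 43/64; 11/16; 3/4; 1 } — 169/256
g(BRBRBRBRRR) = { 0; 1/2; 5/8; 21/32 | 169/256; 85/128; 43/64; 11/16; 3/4; 1 } — 337/512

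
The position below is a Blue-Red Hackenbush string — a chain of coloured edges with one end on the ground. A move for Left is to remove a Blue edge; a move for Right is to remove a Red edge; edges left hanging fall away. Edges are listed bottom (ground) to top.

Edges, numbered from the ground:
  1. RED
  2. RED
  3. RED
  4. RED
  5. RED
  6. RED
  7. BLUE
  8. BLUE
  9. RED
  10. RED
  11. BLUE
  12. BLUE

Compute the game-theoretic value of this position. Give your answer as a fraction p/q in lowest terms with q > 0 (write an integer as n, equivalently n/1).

-345/64

Prefix values for RED RED RED RED RED RED BLUE BLUE RED RED BLUE BLUE via {L|R} + simplicity:
v(R) = { (no moves) | 0 } => -1
v(RR) = { (no moves) | -1 0 } => -2
v(RRR) = { (no moves) | -2 -1 0 } => -3
v(RRRR) = { (no moves) | -3 -2 -1 0 } => -4
v(RRRRR) = { (no moves) | -4 -3 -2 -1 0 } => -5
v(RRRRRR) = { (no moves) | -5 -4 -3 -2 -1 0 } => -6
v(RRRRRRB) = { -6 | -5 -4 -3 -2 -1 0 } => -11/2
v(RRRRRRBB) = { -6 -11/2 | -5 -4 -3 -2 -1 0 } => -21/4
v(RRRRRRBBR) = { -6 -11/2 | -21/4 -5 -4 -3 -2 -1 0 } => -43/8
v(RRRRRRBBRR) = { -6 -11/2 | -43/8 -21/4 -5 -4 -3 -2 -1 0 } => -87/16
v(RRRRRRBBRRB) = { -6 -11/2 -87/16 | -43/8 -21/4 -5 -4 -3 -2 -1 0 } => -173/32
v(RRRRRRBBRRBB) = { -6 -11/2 -87/16 -173/32 | -43/8 -21/4 -5 -4 -3 -2 -1 0 } => -345/64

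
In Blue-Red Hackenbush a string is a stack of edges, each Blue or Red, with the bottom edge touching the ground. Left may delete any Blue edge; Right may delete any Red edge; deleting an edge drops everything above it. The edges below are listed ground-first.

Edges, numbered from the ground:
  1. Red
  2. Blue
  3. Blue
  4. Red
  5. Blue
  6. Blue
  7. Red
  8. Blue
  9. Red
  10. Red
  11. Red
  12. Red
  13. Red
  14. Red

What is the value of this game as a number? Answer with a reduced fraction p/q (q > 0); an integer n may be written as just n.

-2431/8192

1 of 14 · R · max L −∞ · min R 0 — -1
2 of 14 · RB · max L -1 · min R 0 — -1/2
3 of 14 · RBB · max L -1/2 · min R 0 — -1/4
4 of 14 · RBBR · max L -1/2 · min R -1/4 — -3/8
5 of 14 · RBBRB · max L -3/8 · min R -1/4 — -5/16
6 of 14 · RBBRBB · max L -5/16 · min R -1/4 — -9/32
7 of 14 · RBBRBBR · max L -5/16 · min R -9/32 — -19/64
8 of 14 · RBBRBBRB · max L -19/64 · min R -9/32 — -37/128
9 of 14 · RBBRBBRBR · max L -19/64 · min R -37/128 — -75/256
10 of 14 · RBBRBBRBRR · max L -19/64 · min R -75/256 — -151/512
11 of 14 · RBBRBBRBRRR · max L -19/64 · min R -151/512 — -303/1024
12 of 14 · RBBRBBRBRRRR · max L -19/64 · min R -303/1024 — -607/2048
13 of 14 · RBBRBBRBRRRRR · max L -19/64 · min R -607/2048 — -1215/4096
14 of 14 · RBBRBBRBRRRRRR · max L -19/64 · min R -1215/4096 — -2431/8192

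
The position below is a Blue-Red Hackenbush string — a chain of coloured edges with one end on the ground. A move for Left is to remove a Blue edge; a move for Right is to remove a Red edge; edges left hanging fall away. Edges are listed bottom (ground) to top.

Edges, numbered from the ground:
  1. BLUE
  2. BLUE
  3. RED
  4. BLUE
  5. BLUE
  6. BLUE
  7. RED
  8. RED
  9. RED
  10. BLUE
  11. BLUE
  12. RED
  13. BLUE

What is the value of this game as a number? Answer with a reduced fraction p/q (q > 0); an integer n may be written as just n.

Recurse on prefixes of the 13-edge string BLUE BLUE RED BLUE BLUE BLUE RED RED RED BLUE BLUE RED BLUE:
B: Left { 0 }, Right { — } gives simplest 1
BB: Left { 0, 1 }, Right { — } gives simplest 2
BBR: Left { 0, 1 }, Right { 2 } gives simplest 3/2
BBRB: Left { 0, 1, 3/2 }, Right { 2 } gives simplest 7/4
BBRBB: Left { 0, 1, 3/2, 7/4 }, Right { 2 } gives simplest 15/8
BBRBBB: Left { 0, 1, 3/2, 7/4, 15/8 }, Right { 2 } gives simplest 31/16
BBRBBBR: Left { 0, 1, 3/2, 7/4, 15/8 }, Right { 31/16, 2 } gives simplest 61/32
BBRBBBRR: Left { 0, 1, 3/2, 7/4, 15/8 }, Right { 61/32, 31/16, 2 } gives simplest 121/64
BBRBBBRRR: Left { 0, 1, 3/2, 7/4, 15/8 }, Right { 121/64, 61/32, 31/16, 2 } gives simplest 241/128
BBRBBBRRRB: Left { 0, 1, 3/2, 7/4, 15/8, 241/128 }, Right { 121/64, 61/32, 31/16, 2 } gives simplest 483/256
BBRBBBRRRBB: Left { 0, 1, 3/2, 7/4, 15/8, 241/128, 483/256 }, Right { 121/64, 61/32, 31/16, 2 } gives simplest 967/512
BBRBBBRRRBBR: Left { 0, 1, 3/2, 7/4, 15/8, 241/128, 483/256 }, Right { 967/512, 121/64, 61/32, 31/16, 2 } gives simplest 1933/1024
BBRBBBRRRBBRB: Left { 0, 1, 3/2, 7/4, 15/8, 241/128, 483/256, 1933/1024 }, Right { 967/512, 121/64, 61/32, 31/16, 2 } gives simplest 3867/2048

3867/2048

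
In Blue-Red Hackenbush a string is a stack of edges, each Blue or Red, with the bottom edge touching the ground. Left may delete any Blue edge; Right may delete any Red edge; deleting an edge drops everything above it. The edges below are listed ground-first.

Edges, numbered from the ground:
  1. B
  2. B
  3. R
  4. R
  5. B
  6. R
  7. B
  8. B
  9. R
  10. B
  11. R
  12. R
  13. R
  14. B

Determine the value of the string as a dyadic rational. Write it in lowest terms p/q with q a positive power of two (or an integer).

5539/4096

Recurse on prefixes of the 14-edge string B B R R B R B B R B R R R B:
value(B) = { 0 |  } -> 1
value(BB) = { 0, 1 |  } -> 2
value(BBR) = { 0, 1 | 2 } -> 3/2
value(BBRR) = { 0, 1 | 3/2, 2 } -> 5/4
value(BBRRB) = { 0, 1, 5/4 | 3/2, 2 } -> 11/8
value(BBRRBR) = { 0, 1, 5/4 | 11/8, 3/2, 2 } -> 21/16
value(BBRRBRB) = { 0, 1, 5/4, 21/16 | 11/8, 3/2, 2 } -> 43/32
value(BBRRBRBB) = { 0, 1, 5/4, 21/16, 43/32 | 11/8, 3/2, 2 } -> 87/64
value(BBRRBRBBR) = { 0, 1, 5/4, 21/16, 43/32 | 87/64, 11/8, 3/2, 2 } -> 173/128
value(BBRRBRBBRB) = { 0, 1, 5/4, 21/16, 43/32, 173/128 | 87/64, 11/8, 3/2, 2 } -> 347/256
value(BBRRBRBBRBR) = { 0, 1, 5/4, 21/16, 43/32, 173/128 | 347/256, 87/64, 11/8, 3/2, 2 } -> 693/512
value(BBRRBRBBRBRR) = { 0, 1, 5/4, 21/16, 43/32, 173/128 | 693/512, 347/256, 87/64, 11/8, 3/2, 2 } -> 1385/1024
value(BBRRBRBBRBRRR) = { 0, 1, 5/4, 21/16, 43/32, 173/128 | 1385/1024, 693/512, 347/256, 87/64, 11/8, 3/2, 2 } -> 2769/2048
value(BBRRBRBBRBRRRB) = { 0, 1, 5/4, 21/16, 43/32, 173/128, 2769/2048 | 1385/1024, 693/512, 347/256, 87/64, 11/8, 3/2, 2 } -> 5539/4096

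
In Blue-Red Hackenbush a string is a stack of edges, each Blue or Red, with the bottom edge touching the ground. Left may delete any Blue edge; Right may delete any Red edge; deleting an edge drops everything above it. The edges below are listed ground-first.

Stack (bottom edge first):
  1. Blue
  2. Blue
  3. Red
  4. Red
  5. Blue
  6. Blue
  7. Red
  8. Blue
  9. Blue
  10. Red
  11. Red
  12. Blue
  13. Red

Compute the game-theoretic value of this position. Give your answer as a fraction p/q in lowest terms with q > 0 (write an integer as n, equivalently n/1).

Recurse on prefixes of the 13-edge string Blue Blue Red Red Blue Blue Red Blue Blue Red Red Blue Red:
val_1 [B]  L=[0]  R=[·]  => 1
val_2 [BB]  L=[0, 1]  R=[·]  => 2
val_3 [BBR]  L=[0, 1]  R=[2]  => 3/2
val_4 [BBRR]  L=[0, 1]  R=[3/2, 2]  => 5/4
val_5 [BBRRB]  L=[0, 1, 5/4]  R=[3/2, 2]  => 11/8
val_6 [BBRRBB]  L=[0, 1, 5/4, 11/8]  R=[3/2, 2]  => 23/16
val_7 [BBRRBBR]  L=[0, 1, 5/4, 11/8]  R=[23/16, 3/2, 2]  => 45/32
val_8 [BBRRBBRB]  L=[0, 1, 5/4, 11/8, 45/32]  R=[23/16, 3/2, 2]  => 91/64
val_9 [BBRRBBRBB]  L=[0, 1, 5/4, 11/8, 45/32, 91/64]  R=[23/16, 3/2, 2]  => 183/128
val_10 [BBRRBBRBBR]  L=[0, 1, 5/4, 11/8, 45/32, 91/64]  R=[183/128, 23/16, 3/2, 2]  => 365/256
val_11 [BBRRBBRBBRR]  L=[0, 1, 5/4, 11/8, 45/32, 91/64]  R=[365/256, 183/128, 23/16, 3/2, 2]  => 729/512
val_12 [BBRRBBRBBRRB]  L=[0, 1, 5/4, 11/8, 45/32, 91/64, 729/512]  R=[365/256, 183/128, 23/16, 3/2, 2]  => 1459/1024
val_13 [BBRRBBRBBRRBR]  L=[0, 1, 5/4, 11/8, 45/32, 91/64, 729/512]  R=[1459/1024, 365/256, 183/128, 23/16, 3/2, 2]  => 2917/2048

2917/2048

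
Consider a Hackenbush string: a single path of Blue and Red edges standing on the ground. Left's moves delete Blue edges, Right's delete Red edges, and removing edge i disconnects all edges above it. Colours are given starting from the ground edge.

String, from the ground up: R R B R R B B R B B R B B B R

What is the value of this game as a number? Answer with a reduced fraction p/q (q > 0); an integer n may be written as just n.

-14627/8192

edge 1 of 15 (R): { (no moves) | 0 } -> -1
edge 2 of 15 (R): { (no moves) | -1, 0 } -> -2
edge 3 of 15 (B): { -2 | -1, 0 } -> -3/2
edge 4 of 15 (R): { -2 | -3/2, -1, 0 } -> -7/4
edge 5 of 15 (R): { -2 | -7/4, -3/2, -1, 0 } -> -15/8
edge 6 of 15 (B): { -2, -15/8 | -7/4, -3/2, -1, 0 } -> -29/16
edge 7 of 15 (B): { -2, -15/8, -29/16 | -7/4, -3/2, -1, 0 } -> -57/32
edge 8 of 15 (R): { -2, -15/8, -29/16 | -57/32, -7/4, -3/2, -1, 0 } -> -115/64
edge 9 of 15 (B): { -2, -15/8, -29/16, -115/64 | -57/32, -7/4, -3/2, -1, 0 } -> -229/128
edge 10 of 15 (B): { -2, -15/8, -29/16, -115/64, -229/128 | -57/32, -7/4, -3/2, -1, 0 } -> -457/256
edge 11 of 15 (R): { -2, -15/8, -29/16, -115/64, -229/128 | -457/256, -57/32, -7/4, -3/2, -1, 0 } -> -915/512
edge 12 of 15 (B): { -2, -15/8, -29/16, -115/64, -229/128, -915/512 | -457/256, -57/32, -7/4, -3/2, -1, 0 } -> -1829/1024
edge 13 of 15 (B): { -2, -15/8, -29/16, -115/64, -229/128, -915/512, -1829/1024 | -457/256, -57/32, -7/4, -3/2, -1, 0 } -> -3657/2048
edge 14 of 15 (B): { -2, -15/8, -29/16, -115/64, -229/128, -915/512, -1829/1024, -3657/2048 | -457/256, -57/32, -7/4, -3/2, -1, 0 } -> -7313/4096
edge 15 of 15 (R): { -2, -15/8, -29/16, -115/64, -229/128, -915/512, -1829/1024, -3657/2048 | -7313/4096, -457/256, -57/32, -7/4, -3/2, -1, 0 } -> -14627/8192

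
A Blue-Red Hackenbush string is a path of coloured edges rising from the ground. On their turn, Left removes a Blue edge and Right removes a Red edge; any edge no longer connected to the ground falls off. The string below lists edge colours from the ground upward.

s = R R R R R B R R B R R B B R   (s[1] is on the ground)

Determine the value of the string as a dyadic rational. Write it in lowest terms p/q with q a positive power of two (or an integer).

-2483/512

Prefix values for R R R R R B R R B R R B B R via {L|R} + simplicity:
1 of 14 · R · max L −∞ · min R 0 ⇒ -1
2 of 14 · RR · max L −∞ · min R -1 ⇒ -2
3 of 14 · RRR · max L −∞ · min R -2 ⇒ -3
4 of 14 · RRRR · max L −∞ · min R -3 ⇒ -4
5 of 14 · RRRRR · max L −∞ · min R -4 ⇒ -5
6 of 14 · RRRRRB · max L -5 · min R -4 ⇒ -9/2
7 of 14 · RRRRRBR · max L -5 · min R -9/2 ⇒ -19/4
8 of 14 · RRRRRBRR · max L -5 · min R -19/4 ⇒ -39/8
9 of 14 · RRRRRBRRB · max L -39/8 · min R -19/4 ⇒ -77/16
10 of 14 · RRRRRBRRBR · max L -39/8 · min R -77/16 ⇒ -155/32
11 of 14 · RRRRRBRRBRR · max L -39/8 · min R -155/32 ⇒ -311/64
12 of 14 · RRRRRBRRBRRB · max L -311/64 · min R -155/32 ⇒ -621/128
13 of 14 · RRRRRBRRBRRBB · max L -621/128 · min R -155/32 ⇒ -1241/256
14 of 14 · RRRRRBRRBRRBBR · max L -621/128 · min R -1241/256 ⇒ -2483/512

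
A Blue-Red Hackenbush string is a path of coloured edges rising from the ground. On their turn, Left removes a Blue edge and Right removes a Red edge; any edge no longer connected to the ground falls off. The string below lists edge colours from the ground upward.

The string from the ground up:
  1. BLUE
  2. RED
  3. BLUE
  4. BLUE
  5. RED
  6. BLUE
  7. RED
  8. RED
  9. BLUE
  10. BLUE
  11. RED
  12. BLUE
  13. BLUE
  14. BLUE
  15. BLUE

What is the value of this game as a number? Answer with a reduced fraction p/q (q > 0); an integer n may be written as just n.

13535/16384

Recurse on prefixes of the 15-edge string BLUE RED BLUE BLUE RED BLUE RED RED BLUE BLUE RED BLUE BLUE BLUE BLUE:
1 of 15 · B · max L 0 · min R +∞ → 1
2 of 15 · BR · max L 0 · min R 1 → 1/2
3 of 15 · BRB · max L 1/2 · min R 1 → 3/4
4 of 15 · BRBB · max L 3/4 · min R 1 → 7/8
5 of 15 · BRBBR · max L 3/4 · min R 7/8 → 13/16
6 of 15 · BRBBRB · max L 13/16 · min R 7/8 → 27/32
7 of 15 · BRBBRBR · max L 13/16 · min R 27/32 → 53/64
8 of 15 · BRBBRBRR · max L 13/16 · min R 53/64 → 105/128
9 of 15 · BRBBRBRRB · max L 105/128 · min R 53/64 → 211/256
10 of 15 · BRBBRBRRBB · max L 211/256 · min R 53/64 → 423/512
11 of 15 · BRBBRBRRBBR · max L 211/256 · min R 423/512 → 845/1024
12 of 15 · BRBBRBRRBBRB · max L 845/1024 · min R 423/512 → 1691/2048
13 of 15 · BRBBRBRRBBRBB · max L 1691/2048 · min R 423/512 → 3383/4096
14 of 15 · BRBBRBRRBBRBBB · max L 3383/4096 · min R 423/512 → 6767/8192
15 of 15 · BRBBRBRRBBRBBBB · max L 6767/8192 · min R 423/512 → 13535/16384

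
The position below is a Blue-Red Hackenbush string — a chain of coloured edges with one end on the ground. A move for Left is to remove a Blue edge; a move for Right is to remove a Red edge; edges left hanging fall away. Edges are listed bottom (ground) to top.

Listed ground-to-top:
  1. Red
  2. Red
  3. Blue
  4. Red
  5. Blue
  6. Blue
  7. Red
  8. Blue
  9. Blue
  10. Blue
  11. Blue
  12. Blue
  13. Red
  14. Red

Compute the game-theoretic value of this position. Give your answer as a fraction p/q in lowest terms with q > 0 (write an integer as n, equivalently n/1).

-6407/4096

Build g(s[:k]) for k = 1..14, string s = Red Red Blue Red Blue Blue Red Blue Blue Blue Blue Blue Red Red.
g_1 [R]  L=[]  R=[0]  → -1
g_2 [RR]  L=[]  R=[-1,0]  → -2
g_3 [RRB]  L=[-2]  R=[-1,0]  → -3/2
g_4 [RRBR]  L=[-2]  R=[-3/2,-1,0]  → -7/4
g_5 [RRBRB]  L=[-2,-7/4]  R=[-3/2,-1,0]  → -13/8
g_6 [RRBRBB]  L=[-2,-7/4,-13/8]  R=[-3/2,-1,0]  → -25/16
g_7 [RRBRBBR]  L=[-2,-7/4,-13/8]  R=[-25/16,-3/2,-1,0]  → -51/32
g_8 [RRBRBBRB]  L=[-2,-7/4,-13/8,-51/32]  R=[-25/16,-3/2,-1,0]  → -101/64
g_9 [RRBRBBRBB]  L=[-2,-7/4,-13/8,-51/32,-101/64]  R=[-25/16,-3/2,-1,0]  → -201/128
g_10 [RRBRBBRBBB]  L=[-2,-7/4,-13/8,-51/32,-101/64,-201/128]  R=[-25/16,-3/2,-1,0]  → -401/256
g_11 [RRBRBBRBBBB]  L=[-2,-7/4,-13/8,-51/32,-101/64,-201/128,-401/256]  R=[-25/16,-3/2,-1,0]  → -801/512
g_12 [RRBRBBRBBBBB]  L=[-2,-7/4,-13/8,-51/32,-101/64,-201/128,-401/256,-801/512]  R=[-25/16,-3/2,-1,0]  → -1601/1024
g_13 [RRBRBBRBBBBBR]  L=[-2,-7/4,-13/8,-51/32,-101/64,-201/128,-401/256,-801/512]  R=[-1601/1024,-25/16,-3/2,-1,0]  → -3203/2048
g_14 [RRBRBBRBBBBBRR]  L=[-2,-7/4,-13/8,-51/32,-101/64,-201/128,-401/256,-801/512]  R=[-3203/2048,-1601/1024,-25/16,-3/2,-1,0]  → -6407/4096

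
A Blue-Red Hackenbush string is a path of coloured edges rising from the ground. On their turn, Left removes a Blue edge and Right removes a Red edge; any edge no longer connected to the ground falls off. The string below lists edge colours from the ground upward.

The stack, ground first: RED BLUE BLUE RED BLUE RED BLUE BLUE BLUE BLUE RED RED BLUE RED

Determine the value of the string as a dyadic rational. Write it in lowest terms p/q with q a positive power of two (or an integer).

Recurse on prefixes of the 14-edge string RED BLUE BLUE RED BLUE RED BLUE BLUE BLUE BLUE RED RED BLUE RED:
G_1 [R]  L=[]  R=[0]  ⇒ -1
G_2 [RB]  L=[-1]  R=[0]  ⇒ -1/2
G_3 [RBB]  L=[-1,-1/2]  R=[0]  ⇒ -1/4
G_4 [RBBR]  L=[-1,-1/2]  R=[-1/4,0]  ⇒ -3/8
G_5 [RBBRB]  L=[-1,-1/2,-3/8]  R=[-1/4,0]  ⇒ -5/16
G_6 [RBBRBR]  L=[-1,-1/2,-3/8]  R=[-5/16,-1/4,0]  ⇒ -11/32
G_7 [RBBRBRB]  L=[-1,-1/2,-3/8,-11/32]  R=[-5/16,-1/4,0]  ⇒ -21/64
G_8 [RBBRBRBB]  L=[-1,-1/2,-3/8,-11/32,-21/64]  R=[-5/16,-1/4,0]  ⇒ -41/128
G_9 [RBBRBRBBB]  L=[-1,-1/2,-3/8,-11/32,-21/64,-41/128]  R=[-5/16,-1/4,0]  ⇒ -81/256
G_10 [RBBRBRBBBB]  L=[-1,-1/2,-3/8,-11/32,-21/64,-41/128,-81/256]  R=[-5/16,-1/4,0]  ⇒ -161/512
G_11 [RBBRBRBBBBR]  L=[-1,-1/2,-3/8,-11/32,-21/64,-41/128,-81/256]  R=[-161/512,-5/16,-1/4,0]  ⇒ -323/1024
G_12 [RBBRBRBBBBRR]  L=[-1,-1/2,-3/8,-11/32,-21/64,-41/128,-81/256]  R=[-323/1024,-161/512,-5/16,-1/4,0]  ⇒ -647/2048
G_13 [RBBRBRBBBBRRB]  L=[-1,-1/2,-3/8,-11/32,-21/64,-41/128,-81/256,-647/2048]  R=[-323/1024,-161/512,-5/16,-1/4,0]  ⇒ -1293/4096
G_14 [RBBRBRBBBBRRBR]  L=[-1,-1/2,-3/8,-11/32,-21/64,-41/128,-81/256,-647/2048]  R=[-1293/4096,-323/1024,-161/512,-5/16,-1/4,0]  ⇒ -2587/8192

-2587/8192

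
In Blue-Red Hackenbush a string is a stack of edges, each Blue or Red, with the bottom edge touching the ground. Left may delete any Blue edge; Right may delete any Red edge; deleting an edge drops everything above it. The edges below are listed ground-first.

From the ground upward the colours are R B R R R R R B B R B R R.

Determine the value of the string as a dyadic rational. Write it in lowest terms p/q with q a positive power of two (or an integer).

-3991/4096

edge 1 of 13 (R): {  | 0 } so -1
edge 2 of 13 (B): { -1 | 0 } so -1/2
edge 3 of 13 (R): { -1 | -1/2 0 } so -3/4
edge 4 of 13 (R): { -1 | -3/4 -1/2 0 } so -7/8
edge 5 of 13 (R): { -1 | -7/8 -3/4 -1/2 0 } so -15/16
edge 6 of 13 (R): { -1 | -15/16 -7/8 -3/4 -1/2 0 } so -31/32
edge 7 of 13 (R): { -1 | -31/32 -15/16 -7/8 -3/4 -1/2 0 } so -63/64
edge 8 of 13 (B): { -1 -63/64 | -31/32 -15/16 -7/8 -3/4 -1/2 0 } so -125/128
edge 9 of 13 (B): { -1 -63/64 -125/128 | -31/32 -15/16 -7/8 -3/4 -1/2 0 } so -249/256
edge 10 of 13 (R): { -1 -63/64 -125/128 | -249/256 -31/32 -15/16 -7/8 -3/4 -1/2 0 } so -499/512
edge 11 of 13 (B): { -1 -63/64 -125/128 -499/512 | -249/256 -31/32 -15/16 -7/8 -3/4 -1/2 0 } so -997/1024
edge 12 of 13 (R): { -1 -63/64 -125/128 -499/512 | -997/1024 -249/256 -31/32 -15/16 -7/8 -3/4 -1/2 0 } so -1995/2048
edge 13 of 13 (R): { -1 -63/64 -125/128 -499/512 | -1995/2048 -997/1024 -249/256 -31/32 -15/16 -7/8 -3/4 -1/2 0 } so -3991/4096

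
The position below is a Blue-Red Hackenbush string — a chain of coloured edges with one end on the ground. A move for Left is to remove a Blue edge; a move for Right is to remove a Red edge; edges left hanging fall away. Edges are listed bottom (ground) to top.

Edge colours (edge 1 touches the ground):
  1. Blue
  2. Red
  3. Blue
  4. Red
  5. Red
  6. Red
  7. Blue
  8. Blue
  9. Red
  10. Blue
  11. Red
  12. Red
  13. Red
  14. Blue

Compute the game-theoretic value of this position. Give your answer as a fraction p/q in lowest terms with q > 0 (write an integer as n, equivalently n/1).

4515/8192

edge 1 of 14 (Blue): { 0 | · } → 1
edge 2 of 14 (Red): { 0 | 1 } → 1/2
edge 3 of 14 (Blue): { 0,1/2 | 1 } → 3/4
edge 4 of 14 (Red): { 0,1/2 | 3/4,1 } → 5/8
edge 5 of 14 (Red): { 0,1/2 | 5/8,3/4,1 } → 9/16
edge 6 of 14 (Red): { 0,1/2 | 9/16,5/8,3/4,1 } → 17/32
edge 7 of 14 (Blue): { 0,1/2,17/32 | 9/16,5/8,3/4,1 } → 35/64
edge 8 of 14 (Blue): { 0,1/2,17/32,35/64 | 9/16,5/8,3/4,1 } → 71/128
edge 9 of 14 (Red): { 0,1/2,17/32,35/64 | 71/128,9/16,5/8,3/4,1 } → 141/256
edge 10 of 14 (Blue): { 0,1/2,17/32,35/64,141/256 | 71/128,9/16,5/8,3/4,1 } → 283/512
edge 11 of 14 (Red): { 0,1/2,17/32,35/64,141/256 | 283/512,71/128,9/16,5/8,3/4,1 } → 565/1024
edge 12 of 14 (Red): { 0,1/2,17/32,35/64,141/256 | 565/1024,283/512,71/128,9/16,5/8,3/4,1 } → 1129/2048
edge 13 of 14 (Red): { 0,1/2,17/32,35/64,141/256 | 1129/2048,565/1024,283/512,71/128,9/16,5/8,3/4,1 } → 2257/4096
edge 14 of 14 (Blue): { 0,1/2,17/32,35/64,141/256,2257/4096 | 1129/2048,565/1024,283/512,71/128,9/16,5/8,3/4,1 } → 4515/8192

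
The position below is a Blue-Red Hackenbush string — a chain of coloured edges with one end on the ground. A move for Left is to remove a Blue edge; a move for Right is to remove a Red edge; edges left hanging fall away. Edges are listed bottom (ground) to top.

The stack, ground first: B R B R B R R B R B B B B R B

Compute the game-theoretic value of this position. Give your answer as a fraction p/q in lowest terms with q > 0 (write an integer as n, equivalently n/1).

1 of 15 · B · max L 0 · min R +∞ -> 1
2 of 15 · BR · max L 0 · min R 1 -> 1/2
3 of 15 · BRB · max L 1/2 · min R 1 -> 3/4
4 of 15 · BRBR · max L 1/2 · min R 3/4 -> 5/8
5 of 15 · BRBRB · max L 5/8 · min R 3/4 -> 11/16
6 of 15 · BRBRBR · max L 5/8 · min R 11/16 -> 21/32
7 of 15 · BRBRBRR · max L 5/8 · min R 21/32 -> 41/64
8 of 15 · BRBRBRRB · max L 41/64 · min R 21/32 -> 83/128
9 of 15 · BRBRBRRBR · max L 41/64 · min R 83/128 -> 165/256
10 of 15 · BRBRBRRBRB · max L 165/256 · min R 83/128 -> 331/512
11 of 15 · BRBRBRRBRBB · max L 331/512 · min R 83/128 -> 663/1024
12 of 15 · BRBRBRRBRBBB · max L 663/1024 · min R 83/128 -> 1327/2048
13 of 15 · BRBRBRRBRBBBB · max L 1327/2048 · min R 83/128 -> 2655/4096
14 of 15 · BRBRBRRBRBBBBR · max L 1327/2048 · min R 2655/4096 -> 5309/8192
15 of 15 · BRBRBRRBRBBBBRB · max L 5309/8192 · min R 2655/4096 -> 10619/16384

10619/16384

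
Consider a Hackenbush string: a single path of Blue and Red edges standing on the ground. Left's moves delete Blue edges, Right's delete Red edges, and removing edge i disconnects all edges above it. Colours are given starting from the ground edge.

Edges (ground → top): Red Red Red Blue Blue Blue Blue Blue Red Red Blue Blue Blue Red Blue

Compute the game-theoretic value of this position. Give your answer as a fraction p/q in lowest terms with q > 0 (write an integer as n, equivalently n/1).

-8389/4096

Build G(s[:k]) for k = 1..15, string s = Red Red Red Blue Blue Blue Blue Blue Red Red Blue Blue Blue Red Blue.
R: Left { none }, Right { 0 } → simplest -1
RR: Left { none }, Right { -1,0 } → simplest -2
RRR: Left { none }, Right { -2,-1,0 } → simplest -3
RRRB: Left { -3 }, Right { -2,-1,0 } → simplest -5/2
RRRBB: Left { -3,-5/2 }, Right { -2,-1,0 } → simplest -9/4
RRRBBB: Left { -3,-5/2,-9/4 }, Right { -2,-1,0 } → simplest -17/8
RRRBBBB: Left { -3,-5/2,-9/4,-17/8 }, Right { -2,-1,0 } → simplest -33/16
RRRBBBBB: Left { -3,-5/2,-9/4,-17/8,-33/16 }, Right { -2,-1,0 } → simplest -65/32
RRRBBBBBR: Left { -3,-5/2,-9/4,-17/8,-33/16 }, Right { -65/32,-2,-1,0 } → simplest -131/64
RRRBBBBBRR: Left { -3,-5/2,-9/4,-17/8,-33/16 }, Right { -131/64,-65/32,-2,-1,0 } → simplest -263/128
RRRBBBBBRRB: Left { -3,-5/2,-9/4,-17/8,-33/16,-263/128 }, Right { -131/64,-65/32,-2,-1,0 } → simplest -525/256
RRRBBBBBRRBB: Left { -3,-5/2,-9/4,-17/8,-33/16,-263/128,-525/256 }, Right { -131/64,-65/32,-2,-1,0 } → simplest -1049/512
RRRBBBBBRRBBB: Left { -3,-5/2,-9/4,-17/8,-33/16,-263/128,-525/256,-1049/512 }, Right { -131/64,-65/32,-2,-1,0 } → simplest -2097/1024
RRRBBBBBRRBBBR: Left { -3,-5/2,-9/4,-17/8,-33/16,-263/128,-525/256,-1049/512 }, Right { -2097/1024,-131/64,-65/32,-2,-1,0 } → simplest -4195/2048
RRRBBBBBRRBBBRB: Left { -3,-5/2,-9/4,-17/8,-33/16,-263/128,-525/256,-1049/512,-4195/2048 }, Right { -2097/1024,-131/64,-65/32,-2,-1,0 } → simplest -8389/4096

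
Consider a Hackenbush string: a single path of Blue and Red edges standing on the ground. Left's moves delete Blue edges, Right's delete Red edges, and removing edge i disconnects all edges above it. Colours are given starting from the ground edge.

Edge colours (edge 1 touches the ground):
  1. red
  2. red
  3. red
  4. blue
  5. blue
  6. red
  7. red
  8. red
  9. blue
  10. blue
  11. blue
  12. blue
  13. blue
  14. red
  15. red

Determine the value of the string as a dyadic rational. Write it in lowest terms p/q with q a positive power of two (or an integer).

-9991/4096

Build g(s[:k]) for k = 1..15, string s = red red red blue blue red red red blue blue blue blue blue red red.
1 of 15 · r · max L −∞ · min R 0 -> -1
2 of 15 · rr · max L −∞ · min R -1 -> -2
3 of 15 · rrr · max L −∞ · min R -2 -> -3
4 of 15 · rrrb · max L -3 · min R -2 -> -5/2
5 of 15 · rrrbb · max L -5/2 · min R -2 -> -9/4
6 of 15 · rrrbbr · max L -5/2 · min R -9/4 -> -19/8
7 of 15 · rrrbbrr · max L -5/2 · min R -19/8 -> -39/16
8 of 15 · rrrbbrrr · max L -5/2 · min R -39/16 -> -79/32
9 of 15 · rrrbbrrrb · max L -79/32 · min R -39/16 -> -157/64
10 of 15 · rrrbbrrrbb · max L -157/64 · min R -39/16 -> -313/128
11 of 15 · rrrbbrrrbbb · max L -313/128 · min R -39/16 -> -625/256
12 of 15 · rrrbbrrrbbbb · max L -625/256 · min R -39/16 -> -1249/512
13 of 15 · rrrbbrrrbbbbb · max L -1249/512 · min R -39/16 -> -2497/1024
14 of 15 · rrrbbrrrbbbbbr · max L -1249/512 · min R -2497/1024 -> -4995/2048
15 of 15 · rrrbbrrrbbbbbrr · max L -1249/512 · min R -4995/2048 -> -9991/4096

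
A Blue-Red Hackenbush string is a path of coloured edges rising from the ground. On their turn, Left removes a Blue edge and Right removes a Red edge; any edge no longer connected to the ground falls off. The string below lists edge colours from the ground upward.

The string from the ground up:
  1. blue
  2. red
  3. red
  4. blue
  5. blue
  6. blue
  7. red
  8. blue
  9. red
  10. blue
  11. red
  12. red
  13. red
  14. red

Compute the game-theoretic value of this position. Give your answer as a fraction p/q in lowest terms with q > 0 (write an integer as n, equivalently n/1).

step 1: add blue to get b; options L={ 0 } R={ ∅ } — 1
step 2: add red to get br; options L={ 0 } R={ 1 } — 1/2
step 3: add red to get brr; options L={ 0 } R={ 1/2 1 } — 1/4
step 4: add blue to get brrb; options L={ 0 1/4 } R={ 1/2 1 } — 3/8
step 5: add blue to get brrbb; options L={ 0 1/4 3/8 } R={ 1/2 1 } — 7/16
step 6: add blue to get brrbbb; options L={ 0 1/4 3/8 7/16 } R={ 1/2 1 } — 15/32
step 7: add red to get brrbbbr; options L={ 0 1/4 3/8 7/16 } R={ 15/32 1/2 1 } — 29/64
step 8: add blue to get brrbbbrb; options L={ 0 1/4 3/8 7/16 29/64 } R={ 15/32 1/2 1 } — 59/128
step 9: add red to get brrbbbrbr; options L={ 0 1/4 3/8 7/16 29/64 } R={ 59/128 15/32 1/2 1 } — 117/256
step 10: add blue to get brrbbbrbrb; options L={ 0 1/4 3/8 7/16 29/64 117/256 } R={ 59/128 15/32 1/2 1 } — 235/512
step 11: add red to get brrbbbrbrbr; options L={ 0 1/4 3/8 7/16 29/64 117/256 } R={ 235/512 59/128 15/32 1/2 1 } — 469/1024
step 12: add red to get brrbbbrbrbrr; options L={ 0 1/4 3/8 7/16 29/64 117/256 } R={ 469/1024 235/512 59/128 15/32 1/2 1 } — 937/2048
step 13: add red to get brrbbbrbrbrrr; options L={ 0 1/4 3/8 7/16 29/64 117/256 } R={ 937/2048 469/1024 235/512 59/128 15/32 1/2 1 } — 1873/4096
step 14: add red to get brrbbbrbrbrrrr; options L={ 0 1/4 3/8 7/16 29/64 117/256 } R={ 1873/4096 937/2048 469/1024 235/512 59/128 15/32 1/2 1 } — 3745/8192

3745/8192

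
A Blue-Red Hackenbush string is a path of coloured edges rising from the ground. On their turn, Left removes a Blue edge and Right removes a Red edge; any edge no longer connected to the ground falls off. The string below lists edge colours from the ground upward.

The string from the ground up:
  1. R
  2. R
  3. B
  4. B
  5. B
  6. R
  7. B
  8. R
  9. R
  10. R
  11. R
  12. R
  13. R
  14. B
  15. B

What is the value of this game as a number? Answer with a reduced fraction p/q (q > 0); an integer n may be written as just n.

-9721/8192

edge 1 of 15 (R): { ∅ | 0 } => -1
edge 2 of 15 (R): { ∅ | -1 0 } => -2
edge 3 of 15 (B): { -2 | -1 0 } => -3/2
edge 4 of 15 (B): { -2 -3/2 | -1 0 } => -5/4
edge 5 of 15 (B): { -2 -3/2 -5/4 | -1 0 } => -9/8
edge 6 of 15 (R): { -2 -3/2 -5/4 | -9/8 -1 0 } => -19/16
edge 7 of 15 (B): { -2 -3/2 -5/4 -19/16 | -9/8 -1 0 } => -37/32
edge 8 of 15 (R): { -2 -3/2 -5/4 -19/16 | -37/32 -9/8 -1 0 } => -75/64
edge 9 of 15 (R): { -2 -3/2 -5/4 -19/16 | -75/64 -37/32 -9/8 -1 0 } => -151/128
edge 10 of 15 (R): { -2 -3/2 -5/4 -19/16 | -151/128 -75/64 -37/32 -9/8 -1 0 } => -303/256
edge 11 of 15 (R): { -2 -3/2 -5/4 -19/16 | -303/256 -151/128 -75/64 -37/32 -9/8 -1 0 } => -607/512
edge 12 of 15 (R): { -2 -3/2 -5/4 -19/16 | -607/512 -303/256 -151/128 -75/64 -37/32 -9/8 -1 0 } => -1215/1024
edge 13 of 15 (R): { -2 -3/2 -5/4 -19/16 | -1215/1024 -607/512 -303/256 -151/128 -75/64 -37/32 -9/8 -1 0 } => -2431/2048
edge 14 of 15 (B): { -2 -3/2 -5/4 -19/16 -2431/2048 | -1215/1024 -607/512 -303/256 -151/128 -75/64 -37/32 -9/8 -1 0 } => -4861/4096
edge 15 of 15 (B): { -2 -3/2 -5/4 -19/16 -2431/2048 -4861/4096 | -1215/1024 -607/512 -303/256 -151/128 -75/64 -37/32 -9/8 -1 0 } => -9721/8192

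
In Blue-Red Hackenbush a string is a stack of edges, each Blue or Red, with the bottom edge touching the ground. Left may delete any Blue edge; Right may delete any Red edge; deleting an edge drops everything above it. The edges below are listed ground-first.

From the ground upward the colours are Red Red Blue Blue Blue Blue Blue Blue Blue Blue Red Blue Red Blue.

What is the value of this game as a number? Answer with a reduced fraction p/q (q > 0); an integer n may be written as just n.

-4117/4096

R: Left {  }, Right { 0 } ⇒ simplest -1
RR: Left {  }, Right { -1,0 } ⇒ simplest -2
RRB: Left { -2 }, Right { -1,0 } ⇒ simplest -3/2
RRBB: Left { -2,-3/2 }, Right { -1,0 } ⇒ simplest -5/4
RRBBB: Left { -2,-3/2,-5/4 }, Right { -1,0 } ⇒ simplest -9/8
RRBBBB: Left { -2,-3/2,-5/4,-9/8 }, Right { -1,0 } ⇒ simplest -17/16
RRBBBBB: Left { -2,-3/2,-5/4,-9/8,-17/16 }, Right { -1,0 } ⇒ simplest -33/32
RRBBBBBB: Left { -2,-3/2,-5/4,-9/8,-17/16,-33/32 }, Right { -1,0 } ⇒ simplest -65/64
RRBBBBBBB: Left { -2,-3/2,-5/4,-9/8,-17/16,-33/32,-65/64 }, Right { -1,0 } ⇒ simplest -129/128
RRBBBBBBBB: Left { -2,-3/2,-5/4,-9/8,-17/16,-33/32,-65/64,-129/128 }, Right { -1,0 } ⇒ simplest -257/256
RRBBBBBBBBR: Left { -2,-3/2,-5/4,-9/8,-17/16,-33/32,-65/64,-129/128 }, Right { -257/256,-1,0 } ⇒ simplest -515/512
RRBBBBBBBBRB: Left { -2,-3/2,-5/4,-9/8,-17/16,-33/32,-65/64,-129/128,-515/512 }, Right { -257/256,-1,0 } ⇒ simplest -1029/1024
RRBBBBBBBBRBR: Left { -2,-3/2,-5/4,-9/8,-17/16,-33/32,-65/64,-129/128,-515/512 }, Right { -1029/1024,-257/256,-1,0 } ⇒ simplest -2059/2048
RRBBBBBBBBRBRB: Left { -2,-3/2,-5/4,-9/8,-17/16,-33/32,-65/64,-129/128,-515/512,-2059/2048 }, Right { -1029/1024,-257/256,-1,0 } ⇒ simplest -4117/4096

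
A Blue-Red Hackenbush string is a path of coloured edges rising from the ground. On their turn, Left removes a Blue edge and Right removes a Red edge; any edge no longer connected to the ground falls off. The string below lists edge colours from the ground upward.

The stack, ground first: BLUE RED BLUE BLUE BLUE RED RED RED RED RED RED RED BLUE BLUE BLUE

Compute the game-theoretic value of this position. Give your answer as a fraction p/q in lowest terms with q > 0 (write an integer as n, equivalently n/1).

14351/16384

step 1: add BLUE to get B; options L={ 0 } R={  } so 1
step 2: add RED to get BR; options L={ 0 } R={ 1 } so 1/2
step 3: add BLUE to get BRB; options L={ 0 1/2 } R={ 1 } so 3/4
step 4: add BLUE to get BRBB; options L={ 0 1/2 3/4 } R={ 1 } so 7/8
step 5: add BLUE to get BRBBB; options L={ 0 1/2 3/4 7/8 } R={ 1 } so 15/16
step 6: add RED to get BRBBBR; options L={ 0 1/2 3/4 7/8 } R={ 15/16 1 } so 29/32
step 7: add RED to get BRBBBRR; options L={ 0 1/2 3/4 7/8 } R={ 29/32 15/16 1 } so 57/64
step 8: add RED to get BRBBBRRR; options L={ 0 1/2 3/4 7/8 } R={ 57/64 29/32 15/16 1 } so 113/128
step 9: add RED to get BRBBBRRRR; options L={ 0 1/2 3/4 7/8 } R={ 113/128 57/64 29/32 15/16 1 } so 225/256
step 10: add RED to get BRBBBRRRRR; options L={ 0 1/2 3/4 7/8 } R={ 225/256 113/128 57/64 29/32 15/16 1 } so 449/512
step 11: add RED to get BRBBBRRRRRR; options L={ 0 1/2 3/4 7/8 } R={ 449/512 225/256 113/128 57/64 29/32 15/16 1 } so 897/1024
step 12: add RED to get BRBBBRRRRRRR; options L={ 0 1/2 3/4 7/8 } R={ 897/1024 449/512 225/256 113/128 57/64 29/32 15/16 1 } so 1793/2048
step 13: add BLUE to get BRBBBRRRRRRRB; options L={ 0 1/2 3/4 7/8 1793/2048 } R={ 897/1024 449/512 225/256 113/128 57/64 29/32 15/16 1 } so 3587/4096
step 14: add BLUE to get BRBBBRRRRRRRBB; options L={ 0 1/2 3/4 7/8 1793/2048 3587/4096 } R={ 897/1024 449/512 225/256 113/128 57/64 29/32 15/16 1 } so 7175/8192
step 15: add BLUE to get BRBBBRRRRRRRBBB; options L={ 0 1/2 3/4 7/8 1793/2048 3587/4096 7175/8192 } R={ 897/1024 449/512 225/256 113/128 57/64 29/32 15/16 1 } so 14351/16384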